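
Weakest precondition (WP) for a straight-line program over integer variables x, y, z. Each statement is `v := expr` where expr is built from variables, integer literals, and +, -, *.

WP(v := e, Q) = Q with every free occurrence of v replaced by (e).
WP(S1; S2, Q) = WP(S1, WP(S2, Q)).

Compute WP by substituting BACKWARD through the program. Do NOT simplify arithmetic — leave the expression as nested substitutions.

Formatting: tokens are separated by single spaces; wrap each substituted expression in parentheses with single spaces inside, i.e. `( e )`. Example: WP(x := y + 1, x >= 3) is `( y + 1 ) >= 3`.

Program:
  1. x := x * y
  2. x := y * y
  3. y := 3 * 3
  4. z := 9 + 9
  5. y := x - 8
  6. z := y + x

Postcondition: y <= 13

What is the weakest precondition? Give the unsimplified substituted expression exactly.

Answer: ( ( y * y ) - 8 ) <= 13

Derivation:
post: y <= 13
stmt 6: z := y + x  -- replace 0 occurrence(s) of z with (y + x)
  => y <= 13
stmt 5: y := x - 8  -- replace 1 occurrence(s) of y with (x - 8)
  => ( x - 8 ) <= 13
stmt 4: z := 9 + 9  -- replace 0 occurrence(s) of z with (9 + 9)
  => ( x - 8 ) <= 13
stmt 3: y := 3 * 3  -- replace 0 occurrence(s) of y with (3 * 3)
  => ( x - 8 ) <= 13
stmt 2: x := y * y  -- replace 1 occurrence(s) of x with (y * y)
  => ( ( y * y ) - 8 ) <= 13
stmt 1: x := x * y  -- replace 0 occurrence(s) of x with (x * y)
  => ( ( y * y ) - 8 ) <= 13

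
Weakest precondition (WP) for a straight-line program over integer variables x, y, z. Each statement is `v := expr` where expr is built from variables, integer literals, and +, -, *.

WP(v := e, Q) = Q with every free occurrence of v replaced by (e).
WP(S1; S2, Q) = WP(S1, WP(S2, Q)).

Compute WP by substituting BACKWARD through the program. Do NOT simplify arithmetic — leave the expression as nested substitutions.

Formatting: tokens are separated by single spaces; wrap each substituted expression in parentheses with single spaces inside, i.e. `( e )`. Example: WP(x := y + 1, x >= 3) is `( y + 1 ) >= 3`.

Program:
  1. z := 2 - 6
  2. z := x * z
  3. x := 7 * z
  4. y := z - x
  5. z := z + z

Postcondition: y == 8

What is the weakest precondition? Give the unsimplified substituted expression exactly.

Answer: ( ( x * ( 2 - 6 ) ) - ( 7 * ( x * ( 2 - 6 ) ) ) ) == 8

Derivation:
post: y == 8
stmt 5: z := z + z  -- replace 0 occurrence(s) of z with (z + z)
  => y == 8
stmt 4: y := z - x  -- replace 1 occurrence(s) of y with (z - x)
  => ( z - x ) == 8
stmt 3: x := 7 * z  -- replace 1 occurrence(s) of x with (7 * z)
  => ( z - ( 7 * z ) ) == 8
stmt 2: z := x * z  -- replace 2 occurrence(s) of z with (x * z)
  => ( ( x * z ) - ( 7 * ( x * z ) ) ) == 8
stmt 1: z := 2 - 6  -- replace 2 occurrence(s) of z with (2 - 6)
  => ( ( x * ( 2 - 6 ) ) - ( 7 * ( x * ( 2 - 6 ) ) ) ) == 8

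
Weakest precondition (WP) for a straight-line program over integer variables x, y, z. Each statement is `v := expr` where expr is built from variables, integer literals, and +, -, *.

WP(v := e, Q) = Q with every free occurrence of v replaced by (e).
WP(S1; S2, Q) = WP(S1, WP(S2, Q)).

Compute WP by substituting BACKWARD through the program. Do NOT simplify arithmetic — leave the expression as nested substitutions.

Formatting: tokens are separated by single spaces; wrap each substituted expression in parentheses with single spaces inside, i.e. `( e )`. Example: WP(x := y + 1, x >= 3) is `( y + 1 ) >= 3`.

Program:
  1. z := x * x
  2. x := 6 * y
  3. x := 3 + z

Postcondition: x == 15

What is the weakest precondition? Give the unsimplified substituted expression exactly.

post: x == 15
stmt 3: x := 3 + z  -- replace 1 occurrence(s) of x with (3 + z)
  => ( 3 + z ) == 15
stmt 2: x := 6 * y  -- replace 0 occurrence(s) of x with (6 * y)
  => ( 3 + z ) == 15
stmt 1: z := x * x  -- replace 1 occurrence(s) of z with (x * x)
  => ( 3 + ( x * x ) ) == 15

Answer: ( 3 + ( x * x ) ) == 15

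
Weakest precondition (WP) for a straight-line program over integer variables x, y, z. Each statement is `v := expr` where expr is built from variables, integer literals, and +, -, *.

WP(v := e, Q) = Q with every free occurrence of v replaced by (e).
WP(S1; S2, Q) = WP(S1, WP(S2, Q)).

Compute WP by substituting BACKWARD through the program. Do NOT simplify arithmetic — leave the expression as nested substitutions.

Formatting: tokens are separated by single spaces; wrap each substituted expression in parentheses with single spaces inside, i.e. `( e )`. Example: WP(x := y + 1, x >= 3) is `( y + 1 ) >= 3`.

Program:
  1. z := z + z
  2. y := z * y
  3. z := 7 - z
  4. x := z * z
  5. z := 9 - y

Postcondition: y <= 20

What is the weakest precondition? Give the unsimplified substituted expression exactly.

Answer: ( ( z + z ) * y ) <= 20

Derivation:
post: y <= 20
stmt 5: z := 9 - y  -- replace 0 occurrence(s) of z with (9 - y)
  => y <= 20
stmt 4: x := z * z  -- replace 0 occurrence(s) of x with (z * z)
  => y <= 20
stmt 3: z := 7 - z  -- replace 0 occurrence(s) of z with (7 - z)
  => y <= 20
stmt 2: y := z * y  -- replace 1 occurrence(s) of y with (z * y)
  => ( z * y ) <= 20
stmt 1: z := z + z  -- replace 1 occurrence(s) of z with (z + z)
  => ( ( z + z ) * y ) <= 20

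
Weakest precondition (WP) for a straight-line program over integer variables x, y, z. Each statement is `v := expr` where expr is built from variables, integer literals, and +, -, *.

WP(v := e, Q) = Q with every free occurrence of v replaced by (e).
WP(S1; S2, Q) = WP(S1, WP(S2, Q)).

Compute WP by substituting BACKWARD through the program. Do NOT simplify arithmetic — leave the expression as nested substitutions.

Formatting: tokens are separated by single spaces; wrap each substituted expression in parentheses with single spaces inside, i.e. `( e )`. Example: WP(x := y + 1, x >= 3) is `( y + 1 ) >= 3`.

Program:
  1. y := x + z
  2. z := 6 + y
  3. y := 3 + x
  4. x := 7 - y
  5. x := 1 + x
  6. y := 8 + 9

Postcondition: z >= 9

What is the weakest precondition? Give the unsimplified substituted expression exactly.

Answer: ( 6 + ( x + z ) ) >= 9

Derivation:
post: z >= 9
stmt 6: y := 8 + 9  -- replace 0 occurrence(s) of y with (8 + 9)
  => z >= 9
stmt 5: x := 1 + x  -- replace 0 occurrence(s) of x with (1 + x)
  => z >= 9
stmt 4: x := 7 - y  -- replace 0 occurrence(s) of x with (7 - y)
  => z >= 9
stmt 3: y := 3 + x  -- replace 0 occurrence(s) of y with (3 + x)
  => z >= 9
stmt 2: z := 6 + y  -- replace 1 occurrence(s) of z with (6 + y)
  => ( 6 + y ) >= 9
stmt 1: y := x + z  -- replace 1 occurrence(s) of y with (x + z)
  => ( 6 + ( x + z ) ) >= 9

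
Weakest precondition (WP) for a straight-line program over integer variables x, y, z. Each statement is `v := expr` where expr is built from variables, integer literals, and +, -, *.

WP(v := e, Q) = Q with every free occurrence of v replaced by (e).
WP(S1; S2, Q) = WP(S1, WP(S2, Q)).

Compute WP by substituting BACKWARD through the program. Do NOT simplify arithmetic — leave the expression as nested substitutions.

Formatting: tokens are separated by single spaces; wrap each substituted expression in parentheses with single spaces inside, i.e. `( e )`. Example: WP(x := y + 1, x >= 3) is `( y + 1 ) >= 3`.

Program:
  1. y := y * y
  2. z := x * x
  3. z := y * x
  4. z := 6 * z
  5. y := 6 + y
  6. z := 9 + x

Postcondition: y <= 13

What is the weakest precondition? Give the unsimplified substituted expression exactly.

post: y <= 13
stmt 6: z := 9 + x  -- replace 0 occurrence(s) of z with (9 + x)
  => y <= 13
stmt 5: y := 6 + y  -- replace 1 occurrence(s) of y with (6 + y)
  => ( 6 + y ) <= 13
stmt 4: z := 6 * z  -- replace 0 occurrence(s) of z with (6 * z)
  => ( 6 + y ) <= 13
stmt 3: z := y * x  -- replace 0 occurrence(s) of z with (y * x)
  => ( 6 + y ) <= 13
stmt 2: z := x * x  -- replace 0 occurrence(s) of z with (x * x)
  => ( 6 + y ) <= 13
stmt 1: y := y * y  -- replace 1 occurrence(s) of y with (y * y)
  => ( 6 + ( y * y ) ) <= 13

Answer: ( 6 + ( y * y ) ) <= 13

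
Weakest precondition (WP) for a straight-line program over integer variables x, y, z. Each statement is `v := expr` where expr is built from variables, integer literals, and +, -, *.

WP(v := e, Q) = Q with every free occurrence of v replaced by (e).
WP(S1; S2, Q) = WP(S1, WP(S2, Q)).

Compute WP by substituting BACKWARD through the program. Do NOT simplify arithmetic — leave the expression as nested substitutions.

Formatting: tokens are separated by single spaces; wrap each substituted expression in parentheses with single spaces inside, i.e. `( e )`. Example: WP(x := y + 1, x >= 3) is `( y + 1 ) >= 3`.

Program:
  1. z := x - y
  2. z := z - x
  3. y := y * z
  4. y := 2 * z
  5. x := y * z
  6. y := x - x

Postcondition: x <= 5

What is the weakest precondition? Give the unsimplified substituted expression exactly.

Answer: ( ( 2 * ( ( x - y ) - x ) ) * ( ( x - y ) - x ) ) <= 5

Derivation:
post: x <= 5
stmt 6: y := x - x  -- replace 0 occurrence(s) of y with (x - x)
  => x <= 5
stmt 5: x := y * z  -- replace 1 occurrence(s) of x with (y * z)
  => ( y * z ) <= 5
stmt 4: y := 2 * z  -- replace 1 occurrence(s) of y with (2 * z)
  => ( ( 2 * z ) * z ) <= 5
stmt 3: y := y * z  -- replace 0 occurrence(s) of y with (y * z)
  => ( ( 2 * z ) * z ) <= 5
stmt 2: z := z - x  -- replace 2 occurrence(s) of z with (z - x)
  => ( ( 2 * ( z - x ) ) * ( z - x ) ) <= 5
stmt 1: z := x - y  -- replace 2 occurrence(s) of z with (x - y)
  => ( ( 2 * ( ( x - y ) - x ) ) * ( ( x - y ) - x ) ) <= 5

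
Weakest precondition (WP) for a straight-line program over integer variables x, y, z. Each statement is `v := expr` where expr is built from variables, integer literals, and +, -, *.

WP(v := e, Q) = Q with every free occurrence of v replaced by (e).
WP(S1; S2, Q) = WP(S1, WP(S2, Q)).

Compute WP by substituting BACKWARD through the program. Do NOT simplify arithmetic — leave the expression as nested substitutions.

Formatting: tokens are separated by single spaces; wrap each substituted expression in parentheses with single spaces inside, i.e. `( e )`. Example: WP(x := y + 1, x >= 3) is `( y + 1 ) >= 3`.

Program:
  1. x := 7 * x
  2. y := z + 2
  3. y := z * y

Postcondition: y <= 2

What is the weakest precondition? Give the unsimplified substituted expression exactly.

Answer: ( z * ( z + 2 ) ) <= 2

Derivation:
post: y <= 2
stmt 3: y := z * y  -- replace 1 occurrence(s) of y with (z * y)
  => ( z * y ) <= 2
stmt 2: y := z + 2  -- replace 1 occurrence(s) of y with (z + 2)
  => ( z * ( z + 2 ) ) <= 2
stmt 1: x := 7 * x  -- replace 0 occurrence(s) of x with (7 * x)
  => ( z * ( z + 2 ) ) <= 2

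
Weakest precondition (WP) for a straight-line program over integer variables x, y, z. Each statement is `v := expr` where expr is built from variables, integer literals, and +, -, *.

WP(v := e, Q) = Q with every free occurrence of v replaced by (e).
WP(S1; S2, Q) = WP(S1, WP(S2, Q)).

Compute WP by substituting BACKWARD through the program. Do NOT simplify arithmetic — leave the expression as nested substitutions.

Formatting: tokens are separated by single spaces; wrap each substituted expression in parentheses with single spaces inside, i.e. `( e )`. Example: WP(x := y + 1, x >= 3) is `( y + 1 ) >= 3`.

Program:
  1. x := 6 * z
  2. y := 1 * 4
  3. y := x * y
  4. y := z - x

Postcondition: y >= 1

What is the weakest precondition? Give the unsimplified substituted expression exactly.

post: y >= 1
stmt 4: y := z - x  -- replace 1 occurrence(s) of y with (z - x)
  => ( z - x ) >= 1
stmt 3: y := x * y  -- replace 0 occurrence(s) of y with (x * y)
  => ( z - x ) >= 1
stmt 2: y := 1 * 4  -- replace 0 occurrence(s) of y with (1 * 4)
  => ( z - x ) >= 1
stmt 1: x := 6 * z  -- replace 1 occurrence(s) of x with (6 * z)
  => ( z - ( 6 * z ) ) >= 1

Answer: ( z - ( 6 * z ) ) >= 1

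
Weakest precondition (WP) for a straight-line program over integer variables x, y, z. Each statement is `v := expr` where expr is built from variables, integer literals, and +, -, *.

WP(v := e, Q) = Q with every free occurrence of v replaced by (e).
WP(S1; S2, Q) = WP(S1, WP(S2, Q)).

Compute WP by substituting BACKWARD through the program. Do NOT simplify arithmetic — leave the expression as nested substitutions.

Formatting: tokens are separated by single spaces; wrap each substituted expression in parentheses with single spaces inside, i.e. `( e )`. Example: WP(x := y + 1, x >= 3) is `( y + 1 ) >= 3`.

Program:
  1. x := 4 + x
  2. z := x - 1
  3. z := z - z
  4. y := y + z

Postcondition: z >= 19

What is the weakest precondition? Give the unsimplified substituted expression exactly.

Answer: ( ( ( 4 + x ) - 1 ) - ( ( 4 + x ) - 1 ) ) >= 19

Derivation:
post: z >= 19
stmt 4: y := y + z  -- replace 0 occurrence(s) of y with (y + z)
  => z >= 19
stmt 3: z := z - z  -- replace 1 occurrence(s) of z with (z - z)
  => ( z - z ) >= 19
stmt 2: z := x - 1  -- replace 2 occurrence(s) of z with (x - 1)
  => ( ( x - 1 ) - ( x - 1 ) ) >= 19
stmt 1: x := 4 + x  -- replace 2 occurrence(s) of x with (4 + x)
  => ( ( ( 4 + x ) - 1 ) - ( ( 4 + x ) - 1 ) ) >= 19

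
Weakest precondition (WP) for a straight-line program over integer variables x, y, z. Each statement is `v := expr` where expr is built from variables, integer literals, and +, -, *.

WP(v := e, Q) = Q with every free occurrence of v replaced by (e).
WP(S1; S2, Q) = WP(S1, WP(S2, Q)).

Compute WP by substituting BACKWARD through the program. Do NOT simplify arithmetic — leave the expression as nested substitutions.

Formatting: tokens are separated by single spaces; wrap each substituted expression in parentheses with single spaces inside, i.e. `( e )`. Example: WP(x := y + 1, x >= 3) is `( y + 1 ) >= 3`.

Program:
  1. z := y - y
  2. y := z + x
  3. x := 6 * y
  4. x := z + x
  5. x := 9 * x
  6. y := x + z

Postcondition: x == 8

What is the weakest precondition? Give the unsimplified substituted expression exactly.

Answer: ( 9 * ( ( y - y ) + ( 6 * ( ( y - y ) + x ) ) ) ) == 8

Derivation:
post: x == 8
stmt 6: y := x + z  -- replace 0 occurrence(s) of y with (x + z)
  => x == 8
stmt 5: x := 9 * x  -- replace 1 occurrence(s) of x with (9 * x)
  => ( 9 * x ) == 8
stmt 4: x := z + x  -- replace 1 occurrence(s) of x with (z + x)
  => ( 9 * ( z + x ) ) == 8
stmt 3: x := 6 * y  -- replace 1 occurrence(s) of x with (6 * y)
  => ( 9 * ( z + ( 6 * y ) ) ) == 8
stmt 2: y := z + x  -- replace 1 occurrence(s) of y with (z + x)
  => ( 9 * ( z + ( 6 * ( z + x ) ) ) ) == 8
stmt 1: z := y - y  -- replace 2 occurrence(s) of z with (y - y)
  => ( 9 * ( ( y - y ) + ( 6 * ( ( y - y ) + x ) ) ) ) == 8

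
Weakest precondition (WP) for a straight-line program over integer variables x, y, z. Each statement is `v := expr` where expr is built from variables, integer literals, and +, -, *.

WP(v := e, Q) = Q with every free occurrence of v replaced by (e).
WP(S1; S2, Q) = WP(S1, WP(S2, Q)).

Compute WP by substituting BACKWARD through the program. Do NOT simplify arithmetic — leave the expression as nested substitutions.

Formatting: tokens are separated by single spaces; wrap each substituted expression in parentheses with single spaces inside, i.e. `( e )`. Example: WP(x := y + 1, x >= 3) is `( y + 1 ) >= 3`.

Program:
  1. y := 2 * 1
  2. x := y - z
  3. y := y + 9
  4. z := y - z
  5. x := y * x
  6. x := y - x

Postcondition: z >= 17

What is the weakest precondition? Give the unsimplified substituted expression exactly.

Answer: ( ( ( 2 * 1 ) + 9 ) - z ) >= 17

Derivation:
post: z >= 17
stmt 6: x := y - x  -- replace 0 occurrence(s) of x with (y - x)
  => z >= 17
stmt 5: x := y * x  -- replace 0 occurrence(s) of x with (y * x)
  => z >= 17
stmt 4: z := y - z  -- replace 1 occurrence(s) of z with (y - z)
  => ( y - z ) >= 17
stmt 3: y := y + 9  -- replace 1 occurrence(s) of y with (y + 9)
  => ( ( y + 9 ) - z ) >= 17
stmt 2: x := y - z  -- replace 0 occurrence(s) of x with (y - z)
  => ( ( y + 9 ) - z ) >= 17
stmt 1: y := 2 * 1  -- replace 1 occurrence(s) of y with (2 * 1)
  => ( ( ( 2 * 1 ) + 9 ) - z ) >= 17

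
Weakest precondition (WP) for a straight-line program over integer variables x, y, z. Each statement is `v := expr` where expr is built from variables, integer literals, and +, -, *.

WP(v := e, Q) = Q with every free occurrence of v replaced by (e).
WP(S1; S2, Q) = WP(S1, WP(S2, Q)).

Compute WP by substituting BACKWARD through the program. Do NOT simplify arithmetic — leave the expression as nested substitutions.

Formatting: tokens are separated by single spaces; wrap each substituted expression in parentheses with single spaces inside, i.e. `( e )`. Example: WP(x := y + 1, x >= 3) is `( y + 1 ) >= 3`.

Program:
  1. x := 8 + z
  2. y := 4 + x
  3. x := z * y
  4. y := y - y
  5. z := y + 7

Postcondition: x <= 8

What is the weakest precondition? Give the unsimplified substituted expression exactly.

Answer: ( z * ( 4 + ( 8 + z ) ) ) <= 8

Derivation:
post: x <= 8
stmt 5: z := y + 7  -- replace 0 occurrence(s) of z with (y + 7)
  => x <= 8
stmt 4: y := y - y  -- replace 0 occurrence(s) of y with (y - y)
  => x <= 8
stmt 3: x := z * y  -- replace 1 occurrence(s) of x with (z * y)
  => ( z * y ) <= 8
stmt 2: y := 4 + x  -- replace 1 occurrence(s) of y with (4 + x)
  => ( z * ( 4 + x ) ) <= 8
stmt 1: x := 8 + z  -- replace 1 occurrence(s) of x with (8 + z)
  => ( z * ( 4 + ( 8 + z ) ) ) <= 8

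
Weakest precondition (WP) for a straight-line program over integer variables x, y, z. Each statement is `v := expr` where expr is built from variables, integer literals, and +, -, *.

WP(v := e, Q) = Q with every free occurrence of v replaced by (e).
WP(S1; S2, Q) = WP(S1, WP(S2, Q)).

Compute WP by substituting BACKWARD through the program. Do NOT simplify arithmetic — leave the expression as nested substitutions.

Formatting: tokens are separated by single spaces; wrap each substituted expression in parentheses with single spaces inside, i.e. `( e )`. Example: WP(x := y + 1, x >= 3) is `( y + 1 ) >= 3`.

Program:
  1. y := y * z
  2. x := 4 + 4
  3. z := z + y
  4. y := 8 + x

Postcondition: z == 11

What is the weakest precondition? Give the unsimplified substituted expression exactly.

Answer: ( z + ( y * z ) ) == 11

Derivation:
post: z == 11
stmt 4: y := 8 + x  -- replace 0 occurrence(s) of y with (8 + x)
  => z == 11
stmt 3: z := z + y  -- replace 1 occurrence(s) of z with (z + y)
  => ( z + y ) == 11
stmt 2: x := 4 + 4  -- replace 0 occurrence(s) of x with (4 + 4)
  => ( z + y ) == 11
stmt 1: y := y * z  -- replace 1 occurrence(s) of y with (y * z)
  => ( z + ( y * z ) ) == 11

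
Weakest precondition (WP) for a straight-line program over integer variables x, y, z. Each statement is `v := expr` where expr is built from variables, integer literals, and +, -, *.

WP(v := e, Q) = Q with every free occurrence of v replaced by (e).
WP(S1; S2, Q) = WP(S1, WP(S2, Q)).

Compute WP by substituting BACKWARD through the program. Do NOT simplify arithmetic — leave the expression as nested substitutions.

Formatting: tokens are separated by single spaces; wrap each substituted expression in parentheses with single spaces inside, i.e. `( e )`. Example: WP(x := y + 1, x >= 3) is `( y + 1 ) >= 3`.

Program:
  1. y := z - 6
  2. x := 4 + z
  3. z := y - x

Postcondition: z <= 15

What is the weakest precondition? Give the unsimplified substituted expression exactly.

Answer: ( ( z - 6 ) - ( 4 + z ) ) <= 15

Derivation:
post: z <= 15
stmt 3: z := y - x  -- replace 1 occurrence(s) of z with (y - x)
  => ( y - x ) <= 15
stmt 2: x := 4 + z  -- replace 1 occurrence(s) of x with (4 + z)
  => ( y - ( 4 + z ) ) <= 15
stmt 1: y := z - 6  -- replace 1 occurrence(s) of y with (z - 6)
  => ( ( z - 6 ) - ( 4 + z ) ) <= 15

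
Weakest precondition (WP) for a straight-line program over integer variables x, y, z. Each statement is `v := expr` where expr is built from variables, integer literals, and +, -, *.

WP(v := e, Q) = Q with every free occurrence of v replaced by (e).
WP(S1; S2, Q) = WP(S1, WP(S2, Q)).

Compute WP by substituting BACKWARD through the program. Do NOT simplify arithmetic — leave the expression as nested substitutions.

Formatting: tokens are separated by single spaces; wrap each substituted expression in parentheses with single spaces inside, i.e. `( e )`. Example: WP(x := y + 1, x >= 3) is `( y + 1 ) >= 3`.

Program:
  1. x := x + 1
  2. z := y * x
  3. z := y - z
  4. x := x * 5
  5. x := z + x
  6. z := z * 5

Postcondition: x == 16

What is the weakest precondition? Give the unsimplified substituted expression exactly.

Answer: ( ( y - ( y * ( x + 1 ) ) ) + ( ( x + 1 ) * 5 ) ) == 16

Derivation:
post: x == 16
stmt 6: z := z * 5  -- replace 0 occurrence(s) of z with (z * 5)
  => x == 16
stmt 5: x := z + x  -- replace 1 occurrence(s) of x with (z + x)
  => ( z + x ) == 16
stmt 4: x := x * 5  -- replace 1 occurrence(s) of x with (x * 5)
  => ( z + ( x * 5 ) ) == 16
stmt 3: z := y - z  -- replace 1 occurrence(s) of z with (y - z)
  => ( ( y - z ) + ( x * 5 ) ) == 16
stmt 2: z := y * x  -- replace 1 occurrence(s) of z with (y * x)
  => ( ( y - ( y * x ) ) + ( x * 5 ) ) == 16
stmt 1: x := x + 1  -- replace 2 occurrence(s) of x with (x + 1)
  => ( ( y - ( y * ( x + 1 ) ) ) + ( ( x + 1 ) * 5 ) ) == 16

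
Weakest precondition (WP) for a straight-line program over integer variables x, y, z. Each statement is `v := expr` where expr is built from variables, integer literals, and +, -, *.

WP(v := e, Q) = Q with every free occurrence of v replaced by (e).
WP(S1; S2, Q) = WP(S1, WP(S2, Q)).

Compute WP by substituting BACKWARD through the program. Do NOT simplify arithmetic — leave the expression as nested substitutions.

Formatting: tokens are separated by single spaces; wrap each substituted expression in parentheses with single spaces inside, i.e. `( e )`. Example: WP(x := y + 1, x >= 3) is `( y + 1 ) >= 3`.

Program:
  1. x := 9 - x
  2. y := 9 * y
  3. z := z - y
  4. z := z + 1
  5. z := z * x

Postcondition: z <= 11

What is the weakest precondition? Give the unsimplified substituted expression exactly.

Answer: ( ( ( z - ( 9 * y ) ) + 1 ) * ( 9 - x ) ) <= 11

Derivation:
post: z <= 11
stmt 5: z := z * x  -- replace 1 occurrence(s) of z with (z * x)
  => ( z * x ) <= 11
stmt 4: z := z + 1  -- replace 1 occurrence(s) of z with (z + 1)
  => ( ( z + 1 ) * x ) <= 11
stmt 3: z := z - y  -- replace 1 occurrence(s) of z with (z - y)
  => ( ( ( z - y ) + 1 ) * x ) <= 11
stmt 2: y := 9 * y  -- replace 1 occurrence(s) of y with (9 * y)
  => ( ( ( z - ( 9 * y ) ) + 1 ) * x ) <= 11
stmt 1: x := 9 - x  -- replace 1 occurrence(s) of x with (9 - x)
  => ( ( ( z - ( 9 * y ) ) + 1 ) * ( 9 - x ) ) <= 11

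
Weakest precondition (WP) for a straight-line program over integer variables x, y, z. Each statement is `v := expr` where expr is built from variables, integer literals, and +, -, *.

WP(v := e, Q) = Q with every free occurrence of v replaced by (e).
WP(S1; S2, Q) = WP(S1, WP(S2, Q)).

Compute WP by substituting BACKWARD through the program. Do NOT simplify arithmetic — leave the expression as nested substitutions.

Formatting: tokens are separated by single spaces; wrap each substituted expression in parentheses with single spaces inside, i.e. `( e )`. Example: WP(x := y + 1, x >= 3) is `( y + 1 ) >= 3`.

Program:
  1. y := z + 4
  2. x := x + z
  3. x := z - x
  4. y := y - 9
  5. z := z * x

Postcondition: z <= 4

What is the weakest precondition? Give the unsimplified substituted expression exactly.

Answer: ( z * ( z - ( x + z ) ) ) <= 4

Derivation:
post: z <= 4
stmt 5: z := z * x  -- replace 1 occurrence(s) of z with (z * x)
  => ( z * x ) <= 4
stmt 4: y := y - 9  -- replace 0 occurrence(s) of y with (y - 9)
  => ( z * x ) <= 4
stmt 3: x := z - x  -- replace 1 occurrence(s) of x with (z - x)
  => ( z * ( z - x ) ) <= 4
stmt 2: x := x + z  -- replace 1 occurrence(s) of x with (x + z)
  => ( z * ( z - ( x + z ) ) ) <= 4
stmt 1: y := z + 4  -- replace 0 occurrence(s) of y with (z + 4)
  => ( z * ( z - ( x + z ) ) ) <= 4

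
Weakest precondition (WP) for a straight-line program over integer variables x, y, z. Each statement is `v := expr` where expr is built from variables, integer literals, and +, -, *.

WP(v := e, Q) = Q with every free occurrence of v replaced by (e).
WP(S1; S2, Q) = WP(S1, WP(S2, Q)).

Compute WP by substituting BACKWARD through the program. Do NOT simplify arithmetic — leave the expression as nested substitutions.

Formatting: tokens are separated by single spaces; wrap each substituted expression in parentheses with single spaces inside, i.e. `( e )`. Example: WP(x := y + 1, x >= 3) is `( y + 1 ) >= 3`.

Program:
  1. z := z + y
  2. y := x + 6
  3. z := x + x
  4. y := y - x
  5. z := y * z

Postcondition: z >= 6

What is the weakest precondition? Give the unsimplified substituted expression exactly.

post: z >= 6
stmt 5: z := y * z  -- replace 1 occurrence(s) of z with (y * z)
  => ( y * z ) >= 6
stmt 4: y := y - x  -- replace 1 occurrence(s) of y with (y - x)
  => ( ( y - x ) * z ) >= 6
stmt 3: z := x + x  -- replace 1 occurrence(s) of z with (x + x)
  => ( ( y - x ) * ( x + x ) ) >= 6
stmt 2: y := x + 6  -- replace 1 occurrence(s) of y with (x + 6)
  => ( ( ( x + 6 ) - x ) * ( x + x ) ) >= 6
stmt 1: z := z + y  -- replace 0 occurrence(s) of z with (z + y)
  => ( ( ( x + 6 ) - x ) * ( x + x ) ) >= 6

Answer: ( ( ( x + 6 ) - x ) * ( x + x ) ) >= 6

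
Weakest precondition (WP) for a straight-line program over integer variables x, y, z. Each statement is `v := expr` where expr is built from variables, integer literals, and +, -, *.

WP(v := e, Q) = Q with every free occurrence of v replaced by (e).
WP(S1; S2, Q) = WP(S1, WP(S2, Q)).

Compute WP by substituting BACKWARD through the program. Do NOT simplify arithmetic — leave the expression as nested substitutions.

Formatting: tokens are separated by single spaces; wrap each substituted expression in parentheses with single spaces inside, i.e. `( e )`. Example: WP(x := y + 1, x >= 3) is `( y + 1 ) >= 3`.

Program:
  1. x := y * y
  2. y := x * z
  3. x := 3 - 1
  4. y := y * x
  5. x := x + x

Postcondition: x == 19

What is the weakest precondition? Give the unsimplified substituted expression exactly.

Answer: ( ( 3 - 1 ) + ( 3 - 1 ) ) == 19

Derivation:
post: x == 19
stmt 5: x := x + x  -- replace 1 occurrence(s) of x with (x + x)
  => ( x + x ) == 19
stmt 4: y := y * x  -- replace 0 occurrence(s) of y with (y * x)
  => ( x + x ) == 19
stmt 3: x := 3 - 1  -- replace 2 occurrence(s) of x with (3 - 1)
  => ( ( 3 - 1 ) + ( 3 - 1 ) ) == 19
stmt 2: y := x * z  -- replace 0 occurrence(s) of y with (x * z)
  => ( ( 3 - 1 ) + ( 3 - 1 ) ) == 19
stmt 1: x := y * y  -- replace 0 occurrence(s) of x with (y * y)
  => ( ( 3 - 1 ) + ( 3 - 1 ) ) == 19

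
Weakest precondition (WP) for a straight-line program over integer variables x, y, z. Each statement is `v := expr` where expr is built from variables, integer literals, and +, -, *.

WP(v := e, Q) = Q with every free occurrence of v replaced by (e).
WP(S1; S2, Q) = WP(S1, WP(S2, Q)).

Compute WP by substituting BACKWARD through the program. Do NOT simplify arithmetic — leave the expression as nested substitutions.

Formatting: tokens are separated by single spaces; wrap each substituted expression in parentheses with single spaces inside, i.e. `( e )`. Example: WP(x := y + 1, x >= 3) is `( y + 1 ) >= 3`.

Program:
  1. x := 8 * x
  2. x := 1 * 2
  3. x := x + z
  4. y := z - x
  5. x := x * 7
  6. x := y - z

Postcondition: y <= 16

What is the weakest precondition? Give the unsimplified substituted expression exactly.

Answer: ( z - ( ( 1 * 2 ) + z ) ) <= 16

Derivation:
post: y <= 16
stmt 6: x := y - z  -- replace 0 occurrence(s) of x with (y - z)
  => y <= 16
stmt 5: x := x * 7  -- replace 0 occurrence(s) of x with (x * 7)
  => y <= 16
stmt 4: y := z - x  -- replace 1 occurrence(s) of y with (z - x)
  => ( z - x ) <= 16
stmt 3: x := x + z  -- replace 1 occurrence(s) of x with (x + z)
  => ( z - ( x + z ) ) <= 16
stmt 2: x := 1 * 2  -- replace 1 occurrence(s) of x with (1 * 2)
  => ( z - ( ( 1 * 2 ) + z ) ) <= 16
stmt 1: x := 8 * x  -- replace 0 occurrence(s) of x with (8 * x)
  => ( z - ( ( 1 * 2 ) + z ) ) <= 16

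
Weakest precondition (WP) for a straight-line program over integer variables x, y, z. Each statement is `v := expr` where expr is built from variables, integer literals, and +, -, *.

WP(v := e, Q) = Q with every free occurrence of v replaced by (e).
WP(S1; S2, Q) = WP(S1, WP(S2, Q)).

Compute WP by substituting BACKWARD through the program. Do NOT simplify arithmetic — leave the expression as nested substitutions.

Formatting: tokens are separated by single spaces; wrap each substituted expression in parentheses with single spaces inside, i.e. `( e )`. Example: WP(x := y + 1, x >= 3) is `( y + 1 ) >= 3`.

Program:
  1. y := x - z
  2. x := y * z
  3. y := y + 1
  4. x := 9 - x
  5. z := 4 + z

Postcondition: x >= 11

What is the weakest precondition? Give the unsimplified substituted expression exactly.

Answer: ( 9 - ( ( x - z ) * z ) ) >= 11

Derivation:
post: x >= 11
stmt 5: z := 4 + z  -- replace 0 occurrence(s) of z with (4 + z)
  => x >= 11
stmt 4: x := 9 - x  -- replace 1 occurrence(s) of x with (9 - x)
  => ( 9 - x ) >= 11
stmt 3: y := y + 1  -- replace 0 occurrence(s) of y with (y + 1)
  => ( 9 - x ) >= 11
stmt 2: x := y * z  -- replace 1 occurrence(s) of x with (y * z)
  => ( 9 - ( y * z ) ) >= 11
stmt 1: y := x - z  -- replace 1 occurrence(s) of y with (x - z)
  => ( 9 - ( ( x - z ) * z ) ) >= 11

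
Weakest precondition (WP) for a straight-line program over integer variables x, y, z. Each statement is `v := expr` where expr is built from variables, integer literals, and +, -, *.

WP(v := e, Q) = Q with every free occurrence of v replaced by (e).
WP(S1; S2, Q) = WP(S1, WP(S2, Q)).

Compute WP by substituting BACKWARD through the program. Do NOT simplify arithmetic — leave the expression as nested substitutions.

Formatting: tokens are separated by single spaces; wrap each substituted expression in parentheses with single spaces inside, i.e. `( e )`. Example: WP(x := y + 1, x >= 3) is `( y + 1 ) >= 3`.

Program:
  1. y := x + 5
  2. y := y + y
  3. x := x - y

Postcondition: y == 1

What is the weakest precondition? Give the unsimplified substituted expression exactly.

Answer: ( ( x + 5 ) + ( x + 5 ) ) == 1

Derivation:
post: y == 1
stmt 3: x := x - y  -- replace 0 occurrence(s) of x with (x - y)
  => y == 1
stmt 2: y := y + y  -- replace 1 occurrence(s) of y with (y + y)
  => ( y + y ) == 1
stmt 1: y := x + 5  -- replace 2 occurrence(s) of y with (x + 5)
  => ( ( x + 5 ) + ( x + 5 ) ) == 1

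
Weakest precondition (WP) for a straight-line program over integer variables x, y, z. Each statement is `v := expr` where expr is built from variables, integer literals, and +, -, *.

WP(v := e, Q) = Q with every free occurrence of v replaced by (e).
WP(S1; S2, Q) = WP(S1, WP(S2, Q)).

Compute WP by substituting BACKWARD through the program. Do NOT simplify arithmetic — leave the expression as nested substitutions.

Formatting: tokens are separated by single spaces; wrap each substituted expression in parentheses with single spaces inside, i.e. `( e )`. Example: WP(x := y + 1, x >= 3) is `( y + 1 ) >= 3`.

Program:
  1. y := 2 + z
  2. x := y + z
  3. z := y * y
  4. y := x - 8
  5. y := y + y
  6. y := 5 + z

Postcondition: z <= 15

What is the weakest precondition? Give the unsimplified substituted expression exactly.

post: z <= 15
stmt 6: y := 5 + z  -- replace 0 occurrence(s) of y with (5 + z)
  => z <= 15
stmt 5: y := y + y  -- replace 0 occurrence(s) of y with (y + y)
  => z <= 15
stmt 4: y := x - 8  -- replace 0 occurrence(s) of y with (x - 8)
  => z <= 15
stmt 3: z := y * y  -- replace 1 occurrence(s) of z with (y * y)
  => ( y * y ) <= 15
stmt 2: x := y + z  -- replace 0 occurrence(s) of x with (y + z)
  => ( y * y ) <= 15
stmt 1: y := 2 + z  -- replace 2 occurrence(s) of y with (2 + z)
  => ( ( 2 + z ) * ( 2 + z ) ) <= 15

Answer: ( ( 2 + z ) * ( 2 + z ) ) <= 15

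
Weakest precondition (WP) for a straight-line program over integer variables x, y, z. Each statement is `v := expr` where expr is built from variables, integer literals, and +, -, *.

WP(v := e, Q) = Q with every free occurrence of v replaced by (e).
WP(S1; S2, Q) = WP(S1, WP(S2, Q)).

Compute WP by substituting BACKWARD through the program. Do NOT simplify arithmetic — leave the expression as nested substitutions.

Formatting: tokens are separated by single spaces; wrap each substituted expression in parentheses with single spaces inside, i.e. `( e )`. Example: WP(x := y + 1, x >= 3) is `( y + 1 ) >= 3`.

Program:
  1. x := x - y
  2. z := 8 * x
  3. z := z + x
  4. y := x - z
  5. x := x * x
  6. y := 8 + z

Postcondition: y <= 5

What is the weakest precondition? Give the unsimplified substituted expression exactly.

post: y <= 5
stmt 6: y := 8 + z  -- replace 1 occurrence(s) of y with (8 + z)
  => ( 8 + z ) <= 5
stmt 5: x := x * x  -- replace 0 occurrence(s) of x with (x * x)
  => ( 8 + z ) <= 5
stmt 4: y := x - z  -- replace 0 occurrence(s) of y with (x - z)
  => ( 8 + z ) <= 5
stmt 3: z := z + x  -- replace 1 occurrence(s) of z with (z + x)
  => ( 8 + ( z + x ) ) <= 5
stmt 2: z := 8 * x  -- replace 1 occurrence(s) of z with (8 * x)
  => ( 8 + ( ( 8 * x ) + x ) ) <= 5
stmt 1: x := x - y  -- replace 2 occurrence(s) of x with (x - y)
  => ( 8 + ( ( 8 * ( x - y ) ) + ( x - y ) ) ) <= 5

Answer: ( 8 + ( ( 8 * ( x - y ) ) + ( x - y ) ) ) <= 5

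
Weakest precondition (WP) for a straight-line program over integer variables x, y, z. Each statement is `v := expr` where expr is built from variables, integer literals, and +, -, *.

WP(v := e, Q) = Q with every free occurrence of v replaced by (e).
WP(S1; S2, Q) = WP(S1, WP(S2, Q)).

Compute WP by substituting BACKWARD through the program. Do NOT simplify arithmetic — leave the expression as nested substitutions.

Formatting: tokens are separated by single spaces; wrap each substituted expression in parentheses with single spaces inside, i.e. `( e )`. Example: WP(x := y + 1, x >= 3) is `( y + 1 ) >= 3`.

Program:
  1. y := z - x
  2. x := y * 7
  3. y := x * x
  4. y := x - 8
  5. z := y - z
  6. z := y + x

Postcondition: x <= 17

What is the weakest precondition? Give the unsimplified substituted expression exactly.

Answer: ( ( z - x ) * 7 ) <= 17

Derivation:
post: x <= 17
stmt 6: z := y + x  -- replace 0 occurrence(s) of z with (y + x)
  => x <= 17
stmt 5: z := y - z  -- replace 0 occurrence(s) of z with (y - z)
  => x <= 17
stmt 4: y := x - 8  -- replace 0 occurrence(s) of y with (x - 8)
  => x <= 17
stmt 3: y := x * x  -- replace 0 occurrence(s) of y with (x * x)
  => x <= 17
stmt 2: x := y * 7  -- replace 1 occurrence(s) of x with (y * 7)
  => ( y * 7 ) <= 17
stmt 1: y := z - x  -- replace 1 occurrence(s) of y with (z - x)
  => ( ( z - x ) * 7 ) <= 17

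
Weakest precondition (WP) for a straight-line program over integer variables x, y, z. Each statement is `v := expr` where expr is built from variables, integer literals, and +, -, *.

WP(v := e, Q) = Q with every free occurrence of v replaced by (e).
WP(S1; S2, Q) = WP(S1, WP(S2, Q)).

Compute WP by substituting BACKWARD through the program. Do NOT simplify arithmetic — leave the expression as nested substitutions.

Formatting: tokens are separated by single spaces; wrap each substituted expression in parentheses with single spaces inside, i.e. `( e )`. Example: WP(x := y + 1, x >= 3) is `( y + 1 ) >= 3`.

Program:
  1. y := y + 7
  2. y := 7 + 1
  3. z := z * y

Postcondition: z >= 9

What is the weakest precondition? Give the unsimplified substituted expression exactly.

Answer: ( z * ( 7 + 1 ) ) >= 9

Derivation:
post: z >= 9
stmt 3: z := z * y  -- replace 1 occurrence(s) of z with (z * y)
  => ( z * y ) >= 9
stmt 2: y := 7 + 1  -- replace 1 occurrence(s) of y with (7 + 1)
  => ( z * ( 7 + 1 ) ) >= 9
stmt 1: y := y + 7  -- replace 0 occurrence(s) of y with (y + 7)
  => ( z * ( 7 + 1 ) ) >= 9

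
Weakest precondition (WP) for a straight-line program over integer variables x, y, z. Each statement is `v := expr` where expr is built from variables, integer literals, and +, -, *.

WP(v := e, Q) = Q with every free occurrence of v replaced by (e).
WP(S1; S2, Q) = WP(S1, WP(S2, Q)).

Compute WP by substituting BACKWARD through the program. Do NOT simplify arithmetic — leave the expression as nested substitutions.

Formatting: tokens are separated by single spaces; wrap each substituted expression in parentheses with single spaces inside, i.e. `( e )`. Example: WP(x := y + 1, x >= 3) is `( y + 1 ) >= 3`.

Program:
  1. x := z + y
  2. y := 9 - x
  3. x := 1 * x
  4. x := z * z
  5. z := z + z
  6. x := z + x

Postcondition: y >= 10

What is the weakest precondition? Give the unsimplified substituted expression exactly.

Answer: ( 9 - ( z + y ) ) >= 10

Derivation:
post: y >= 10
stmt 6: x := z + x  -- replace 0 occurrence(s) of x with (z + x)
  => y >= 10
stmt 5: z := z + z  -- replace 0 occurrence(s) of z with (z + z)
  => y >= 10
stmt 4: x := z * z  -- replace 0 occurrence(s) of x with (z * z)
  => y >= 10
stmt 3: x := 1 * x  -- replace 0 occurrence(s) of x with (1 * x)
  => y >= 10
stmt 2: y := 9 - x  -- replace 1 occurrence(s) of y with (9 - x)
  => ( 9 - x ) >= 10
stmt 1: x := z + y  -- replace 1 occurrence(s) of x with (z + y)
  => ( 9 - ( z + y ) ) >= 10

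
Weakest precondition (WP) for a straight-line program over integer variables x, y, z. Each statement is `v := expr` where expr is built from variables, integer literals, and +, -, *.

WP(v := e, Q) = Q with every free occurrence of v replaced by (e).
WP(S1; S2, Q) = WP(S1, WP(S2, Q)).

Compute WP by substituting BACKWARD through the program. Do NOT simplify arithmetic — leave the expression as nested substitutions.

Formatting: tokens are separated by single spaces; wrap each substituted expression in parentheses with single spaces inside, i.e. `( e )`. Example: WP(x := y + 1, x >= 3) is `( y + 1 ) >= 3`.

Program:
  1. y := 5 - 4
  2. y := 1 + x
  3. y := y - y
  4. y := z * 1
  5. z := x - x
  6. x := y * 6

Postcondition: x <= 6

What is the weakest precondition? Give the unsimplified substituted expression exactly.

post: x <= 6
stmt 6: x := y * 6  -- replace 1 occurrence(s) of x with (y * 6)
  => ( y * 6 ) <= 6
stmt 5: z := x - x  -- replace 0 occurrence(s) of z with (x - x)
  => ( y * 6 ) <= 6
stmt 4: y := z * 1  -- replace 1 occurrence(s) of y with (z * 1)
  => ( ( z * 1 ) * 6 ) <= 6
stmt 3: y := y - y  -- replace 0 occurrence(s) of y with (y - y)
  => ( ( z * 1 ) * 6 ) <= 6
stmt 2: y := 1 + x  -- replace 0 occurrence(s) of y with (1 + x)
  => ( ( z * 1 ) * 6 ) <= 6
stmt 1: y := 5 - 4  -- replace 0 occurrence(s) of y with (5 - 4)
  => ( ( z * 1 ) * 6 ) <= 6

Answer: ( ( z * 1 ) * 6 ) <= 6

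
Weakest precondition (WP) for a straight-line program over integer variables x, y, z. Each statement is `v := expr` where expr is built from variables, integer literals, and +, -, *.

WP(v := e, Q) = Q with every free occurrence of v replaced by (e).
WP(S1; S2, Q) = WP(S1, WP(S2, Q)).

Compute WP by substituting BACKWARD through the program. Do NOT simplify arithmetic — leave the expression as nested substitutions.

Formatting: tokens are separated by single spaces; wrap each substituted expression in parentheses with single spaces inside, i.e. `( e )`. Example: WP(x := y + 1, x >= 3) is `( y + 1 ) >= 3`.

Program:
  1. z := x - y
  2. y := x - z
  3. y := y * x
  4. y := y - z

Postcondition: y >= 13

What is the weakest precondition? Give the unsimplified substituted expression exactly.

post: y >= 13
stmt 4: y := y - z  -- replace 1 occurrence(s) of y with (y - z)
  => ( y - z ) >= 13
stmt 3: y := y * x  -- replace 1 occurrence(s) of y with (y * x)
  => ( ( y * x ) - z ) >= 13
stmt 2: y := x - z  -- replace 1 occurrence(s) of y with (x - z)
  => ( ( ( x - z ) * x ) - z ) >= 13
stmt 1: z := x - y  -- replace 2 occurrence(s) of z with (x - y)
  => ( ( ( x - ( x - y ) ) * x ) - ( x - y ) ) >= 13

Answer: ( ( ( x - ( x - y ) ) * x ) - ( x - y ) ) >= 13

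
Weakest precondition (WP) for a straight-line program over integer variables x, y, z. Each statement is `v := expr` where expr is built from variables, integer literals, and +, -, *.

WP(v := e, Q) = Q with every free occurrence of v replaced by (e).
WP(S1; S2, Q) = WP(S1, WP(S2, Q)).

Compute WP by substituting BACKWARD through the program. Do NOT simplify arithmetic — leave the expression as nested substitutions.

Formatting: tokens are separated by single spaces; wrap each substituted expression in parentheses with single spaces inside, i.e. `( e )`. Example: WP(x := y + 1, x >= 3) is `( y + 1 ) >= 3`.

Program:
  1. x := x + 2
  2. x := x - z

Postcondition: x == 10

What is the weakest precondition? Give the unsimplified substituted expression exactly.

Answer: ( ( x + 2 ) - z ) == 10

Derivation:
post: x == 10
stmt 2: x := x - z  -- replace 1 occurrence(s) of x with (x - z)
  => ( x - z ) == 10
stmt 1: x := x + 2  -- replace 1 occurrence(s) of x with (x + 2)
  => ( ( x + 2 ) - z ) == 10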